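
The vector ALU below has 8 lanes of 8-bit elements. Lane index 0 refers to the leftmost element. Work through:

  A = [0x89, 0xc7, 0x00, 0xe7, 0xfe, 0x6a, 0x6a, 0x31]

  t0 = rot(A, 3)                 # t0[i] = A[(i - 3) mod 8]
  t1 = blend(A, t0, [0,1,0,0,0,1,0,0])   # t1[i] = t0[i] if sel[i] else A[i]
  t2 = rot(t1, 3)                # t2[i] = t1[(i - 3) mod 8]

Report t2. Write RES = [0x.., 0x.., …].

→ t0 |6a|6a|31|89|c7|00|e7|fe|
→ t1 |89|6a|00|e7|fe|00|6a|31|
→ t2 |00|6a|31|89|6a|00|e7|fe|

RES = [ 0x00  0x6a  0x31  0x89  0x6a  0x00  0xe7  0xfe ]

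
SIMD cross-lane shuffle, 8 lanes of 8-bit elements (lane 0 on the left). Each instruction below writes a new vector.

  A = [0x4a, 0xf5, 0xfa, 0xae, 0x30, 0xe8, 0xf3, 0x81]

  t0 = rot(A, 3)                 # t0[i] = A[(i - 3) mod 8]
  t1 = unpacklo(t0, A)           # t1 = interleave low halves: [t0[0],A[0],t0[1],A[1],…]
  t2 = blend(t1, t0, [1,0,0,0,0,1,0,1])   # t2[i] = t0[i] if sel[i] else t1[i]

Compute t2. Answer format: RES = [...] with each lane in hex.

RES = [0xe8, 0x4a, 0xf3, 0xf5, 0x81, 0xfa, 0x4a, 0x30]

  t0: e8 f3 81 4a f5 fa ae 30
  t1: e8 4a f3 f5 81 fa 4a ae
  t2: e8 4a f3 f5 81 fa 4a 30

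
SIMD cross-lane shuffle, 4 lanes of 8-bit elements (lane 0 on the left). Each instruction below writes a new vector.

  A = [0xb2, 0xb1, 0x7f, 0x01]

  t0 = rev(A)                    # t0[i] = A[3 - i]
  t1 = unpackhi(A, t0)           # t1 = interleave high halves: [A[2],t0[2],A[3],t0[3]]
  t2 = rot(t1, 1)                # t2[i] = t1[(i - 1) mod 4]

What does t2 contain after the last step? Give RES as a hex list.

RES = [0xb2, 0x7f, 0xb1, 0x01]

  t0: 01 7f b1 b2
  t1: 7f b1 01 b2
  t2: b2 7f b1 01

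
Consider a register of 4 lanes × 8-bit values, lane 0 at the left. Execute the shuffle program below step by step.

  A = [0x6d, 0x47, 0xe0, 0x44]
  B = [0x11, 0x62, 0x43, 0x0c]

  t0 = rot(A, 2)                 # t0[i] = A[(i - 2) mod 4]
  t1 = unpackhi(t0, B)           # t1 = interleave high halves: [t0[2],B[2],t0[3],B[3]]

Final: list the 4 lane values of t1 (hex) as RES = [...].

t0 = [0xe0, 0x44, 0x6d, 0x47]
t1 = [0x6d, 0x43, 0x47, 0x0c]

RES = [ 0x6d  0x43  0x47  0x0c ]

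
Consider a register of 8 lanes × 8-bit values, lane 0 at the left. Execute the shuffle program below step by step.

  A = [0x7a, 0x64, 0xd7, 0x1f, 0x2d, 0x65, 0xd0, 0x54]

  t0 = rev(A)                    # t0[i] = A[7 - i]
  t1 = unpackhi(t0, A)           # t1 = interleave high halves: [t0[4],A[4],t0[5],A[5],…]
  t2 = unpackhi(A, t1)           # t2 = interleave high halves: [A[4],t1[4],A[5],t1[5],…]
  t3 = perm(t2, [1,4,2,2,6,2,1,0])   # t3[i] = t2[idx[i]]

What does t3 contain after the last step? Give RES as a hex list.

RES = [ 0x64  0xd0  0x65  0x65  0x54  0x65  0x64  0x2d ]

→ t0 |54|d0|65|2d|1f|d7|64|7a|
→ t1 |1f|2d|d7|65|64|d0|7a|54|
→ t2 |2d|64|65|d0|d0|7a|54|54|
→ t3 |64|d0|65|65|54|65|64|2d|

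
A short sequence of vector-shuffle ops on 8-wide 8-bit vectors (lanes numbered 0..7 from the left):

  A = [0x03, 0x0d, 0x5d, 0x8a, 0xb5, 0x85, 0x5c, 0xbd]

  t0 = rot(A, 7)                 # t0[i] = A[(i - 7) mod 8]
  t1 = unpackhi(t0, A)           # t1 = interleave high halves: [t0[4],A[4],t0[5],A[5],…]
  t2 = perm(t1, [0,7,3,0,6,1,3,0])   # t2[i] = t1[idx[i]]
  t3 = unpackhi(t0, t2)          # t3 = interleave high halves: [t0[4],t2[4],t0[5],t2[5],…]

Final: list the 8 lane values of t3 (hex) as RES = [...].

RES = [ 0x85  0x03  0x5c  0xb5  0xbd  0x85  0x03  0x85 ]

→ t0 |0d|5d|8a|b5|85|5c|bd|03|
→ t1 |85|b5|5c|85|bd|5c|03|bd|
→ t2 |85|bd|85|85|03|b5|85|85|
→ t3 |85|03|5c|b5|bd|85|03|85|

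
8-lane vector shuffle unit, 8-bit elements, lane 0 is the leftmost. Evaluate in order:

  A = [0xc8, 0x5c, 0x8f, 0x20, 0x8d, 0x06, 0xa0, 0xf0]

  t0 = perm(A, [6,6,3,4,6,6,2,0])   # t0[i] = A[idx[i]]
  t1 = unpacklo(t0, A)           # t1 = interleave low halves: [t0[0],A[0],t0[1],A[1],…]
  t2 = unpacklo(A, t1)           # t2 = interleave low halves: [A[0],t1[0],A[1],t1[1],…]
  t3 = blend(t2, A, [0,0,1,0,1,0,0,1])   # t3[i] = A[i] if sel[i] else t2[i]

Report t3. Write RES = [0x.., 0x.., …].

RES = [0xc8, 0xa0, 0x8f, 0xc8, 0x8d, 0xa0, 0x20, 0xf0]

  t0: a0 a0 20 8d a0 a0 8f c8
  t1: a0 c8 a0 5c 20 8f 8d 20
  t2: c8 a0 5c c8 8f a0 20 5c
  t3: c8 a0 8f c8 8d a0 20 f0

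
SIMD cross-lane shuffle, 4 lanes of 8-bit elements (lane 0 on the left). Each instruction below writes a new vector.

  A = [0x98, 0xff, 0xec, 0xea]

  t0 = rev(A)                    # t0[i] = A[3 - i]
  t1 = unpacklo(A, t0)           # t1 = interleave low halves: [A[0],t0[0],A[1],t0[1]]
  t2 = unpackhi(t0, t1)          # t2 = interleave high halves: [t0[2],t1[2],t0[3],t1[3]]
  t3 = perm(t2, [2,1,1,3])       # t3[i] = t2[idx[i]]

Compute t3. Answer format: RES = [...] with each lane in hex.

RES = [0x98, 0xff, 0xff, 0xec]

  t0: ea ec ff 98
  t1: 98 ea ff ec
  t2: ff ff 98 ec
  t3: 98 ff ff ec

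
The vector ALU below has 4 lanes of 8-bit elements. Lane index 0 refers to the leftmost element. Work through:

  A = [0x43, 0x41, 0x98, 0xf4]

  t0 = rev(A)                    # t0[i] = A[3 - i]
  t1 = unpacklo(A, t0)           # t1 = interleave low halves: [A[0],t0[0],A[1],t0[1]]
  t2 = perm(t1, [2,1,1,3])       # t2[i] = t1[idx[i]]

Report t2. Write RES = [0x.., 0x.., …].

RES = [0x41, 0xf4, 0xf4, 0x98]

  t0: f4 98 41 43
  t1: 43 f4 41 98
  t2: 41 f4 f4 98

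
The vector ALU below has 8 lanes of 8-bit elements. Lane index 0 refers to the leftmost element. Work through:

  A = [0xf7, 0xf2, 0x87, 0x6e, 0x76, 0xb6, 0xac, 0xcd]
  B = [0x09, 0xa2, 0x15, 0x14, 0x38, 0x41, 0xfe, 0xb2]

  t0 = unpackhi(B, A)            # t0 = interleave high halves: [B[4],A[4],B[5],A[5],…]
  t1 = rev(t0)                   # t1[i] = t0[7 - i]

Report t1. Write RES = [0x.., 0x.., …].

RES = [0xcd, 0xb2, 0xac, 0xfe, 0xb6, 0x41, 0x76, 0x38]

t0 = [0x38, 0x76, 0x41, 0xb6, 0xfe, 0xac, 0xb2, 0xcd]
t1 = [0xcd, 0xb2, 0xac, 0xfe, 0xb6, 0x41, 0x76, 0x38]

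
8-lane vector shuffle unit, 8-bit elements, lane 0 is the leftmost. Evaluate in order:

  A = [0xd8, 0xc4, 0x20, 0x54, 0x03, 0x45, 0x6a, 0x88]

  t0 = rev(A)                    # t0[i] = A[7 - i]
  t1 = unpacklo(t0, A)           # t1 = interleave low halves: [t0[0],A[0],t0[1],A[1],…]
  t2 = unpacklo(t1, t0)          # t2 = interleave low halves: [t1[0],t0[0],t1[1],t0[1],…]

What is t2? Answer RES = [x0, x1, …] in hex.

  t0: 88 6a 45 03 54 20 c4 d8
  t1: 88 d8 6a c4 45 20 03 54
  t2: 88 88 d8 6a 6a 45 c4 03

RES = [ 0x88  0x88  0xd8  0x6a  0x6a  0x45  0xc4  0x03 ]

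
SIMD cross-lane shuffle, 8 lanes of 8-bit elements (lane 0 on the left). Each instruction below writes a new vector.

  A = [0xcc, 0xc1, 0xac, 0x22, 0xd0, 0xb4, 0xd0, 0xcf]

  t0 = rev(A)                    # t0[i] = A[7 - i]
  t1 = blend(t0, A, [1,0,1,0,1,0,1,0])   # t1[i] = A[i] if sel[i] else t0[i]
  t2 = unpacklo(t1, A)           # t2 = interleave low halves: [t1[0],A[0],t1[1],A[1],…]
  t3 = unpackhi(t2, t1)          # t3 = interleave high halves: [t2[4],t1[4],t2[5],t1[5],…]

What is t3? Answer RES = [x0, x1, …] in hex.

RES = [ 0xac  0xd0  0xac  0xac  0xd0  0xd0  0x22  0xcc ]

t0 = [0xcf, 0xd0, 0xb4, 0xd0, 0x22, 0xac, 0xc1, 0xcc]
t1 = [0xcc, 0xd0, 0xac, 0xd0, 0xd0, 0xac, 0xd0, 0xcc]
t2 = [0xcc, 0xcc, 0xd0, 0xc1, 0xac, 0xac, 0xd0, 0x22]
t3 = [0xac, 0xd0, 0xac, 0xac, 0xd0, 0xd0, 0x22, 0xcc]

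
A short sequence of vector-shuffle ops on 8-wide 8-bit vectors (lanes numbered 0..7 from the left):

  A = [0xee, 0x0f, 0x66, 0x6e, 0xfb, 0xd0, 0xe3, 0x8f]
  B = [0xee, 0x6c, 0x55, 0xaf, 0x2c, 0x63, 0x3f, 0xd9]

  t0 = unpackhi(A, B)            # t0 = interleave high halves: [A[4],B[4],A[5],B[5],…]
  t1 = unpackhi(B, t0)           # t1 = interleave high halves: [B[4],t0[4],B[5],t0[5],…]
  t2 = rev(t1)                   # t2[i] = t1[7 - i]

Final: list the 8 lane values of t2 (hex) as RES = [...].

  t0: fb 2c d0 63 e3 3f 8f d9
  t1: 2c e3 63 3f 3f 8f d9 d9
  t2: d9 d9 8f 3f 3f 63 e3 2c

RES = [0xd9, 0xd9, 0x8f, 0x3f, 0x3f, 0x63, 0xe3, 0x2c]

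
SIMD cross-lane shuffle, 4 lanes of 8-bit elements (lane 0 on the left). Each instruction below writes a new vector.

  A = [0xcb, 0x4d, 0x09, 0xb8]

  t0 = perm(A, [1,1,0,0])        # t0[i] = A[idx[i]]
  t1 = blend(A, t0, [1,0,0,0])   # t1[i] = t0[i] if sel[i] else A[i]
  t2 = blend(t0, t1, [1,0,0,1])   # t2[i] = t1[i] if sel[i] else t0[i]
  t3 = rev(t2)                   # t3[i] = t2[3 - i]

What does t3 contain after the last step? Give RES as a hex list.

→ t0 |4d|4d|cb|cb|
→ t1 |4d|4d|09|b8|
→ t2 |4d|4d|cb|b8|
→ t3 |b8|cb|4d|4d|

RES = [ 0xb8  0xcb  0x4d  0x4d ]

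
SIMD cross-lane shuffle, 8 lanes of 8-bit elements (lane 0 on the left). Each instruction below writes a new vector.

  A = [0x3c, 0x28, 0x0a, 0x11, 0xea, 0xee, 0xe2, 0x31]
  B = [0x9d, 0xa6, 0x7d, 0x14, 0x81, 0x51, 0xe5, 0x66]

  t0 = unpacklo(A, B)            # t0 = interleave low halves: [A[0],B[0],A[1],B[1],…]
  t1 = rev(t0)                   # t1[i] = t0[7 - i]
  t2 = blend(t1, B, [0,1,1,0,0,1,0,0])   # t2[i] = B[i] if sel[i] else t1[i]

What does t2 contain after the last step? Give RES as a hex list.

RES = [0x14, 0xa6, 0x7d, 0x0a, 0xa6, 0x51, 0x9d, 0x3c]

  t0: 3c 9d 28 a6 0a 7d 11 14
  t1: 14 11 7d 0a a6 28 9d 3c
  t2: 14 a6 7d 0a a6 51 9d 3c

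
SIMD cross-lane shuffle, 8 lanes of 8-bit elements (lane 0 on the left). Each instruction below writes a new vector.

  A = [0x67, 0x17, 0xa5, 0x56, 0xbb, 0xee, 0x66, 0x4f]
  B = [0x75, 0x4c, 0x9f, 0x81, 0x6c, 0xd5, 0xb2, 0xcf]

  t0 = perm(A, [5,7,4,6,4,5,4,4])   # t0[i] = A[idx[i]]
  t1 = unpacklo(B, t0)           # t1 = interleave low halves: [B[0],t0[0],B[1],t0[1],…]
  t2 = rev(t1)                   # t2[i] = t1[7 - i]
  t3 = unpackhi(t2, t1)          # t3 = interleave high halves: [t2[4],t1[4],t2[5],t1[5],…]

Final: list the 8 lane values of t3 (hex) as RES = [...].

RES = [0x4f, 0x9f, 0x4c, 0xbb, 0xee, 0x81, 0x75, 0x66]

→ t0 |ee|4f|bb|66|bb|ee|bb|bb|
→ t1 |75|ee|4c|4f|9f|bb|81|66|
→ t2 |66|81|bb|9f|4f|4c|ee|75|
→ t3 |4f|9f|4c|bb|ee|81|75|66|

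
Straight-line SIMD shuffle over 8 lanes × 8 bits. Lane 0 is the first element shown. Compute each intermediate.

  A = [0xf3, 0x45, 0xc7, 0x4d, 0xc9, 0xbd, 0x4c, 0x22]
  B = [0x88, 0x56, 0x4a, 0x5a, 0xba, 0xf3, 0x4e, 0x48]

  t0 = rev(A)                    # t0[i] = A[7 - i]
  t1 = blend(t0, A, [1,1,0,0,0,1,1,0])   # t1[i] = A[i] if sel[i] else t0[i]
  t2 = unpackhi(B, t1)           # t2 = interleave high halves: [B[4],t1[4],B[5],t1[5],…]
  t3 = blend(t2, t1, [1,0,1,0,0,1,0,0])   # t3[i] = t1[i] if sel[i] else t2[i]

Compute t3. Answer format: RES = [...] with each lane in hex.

RES = [ 0xf3  0x4d  0xbd  0xbd  0x4e  0xbd  0x48  0xf3 ]

  t0: 22 4c bd c9 4d c7 45 f3
  t1: f3 45 bd c9 4d bd 4c f3
  t2: ba 4d f3 bd 4e 4c 48 f3
  t3: f3 4d bd bd 4e bd 48 f3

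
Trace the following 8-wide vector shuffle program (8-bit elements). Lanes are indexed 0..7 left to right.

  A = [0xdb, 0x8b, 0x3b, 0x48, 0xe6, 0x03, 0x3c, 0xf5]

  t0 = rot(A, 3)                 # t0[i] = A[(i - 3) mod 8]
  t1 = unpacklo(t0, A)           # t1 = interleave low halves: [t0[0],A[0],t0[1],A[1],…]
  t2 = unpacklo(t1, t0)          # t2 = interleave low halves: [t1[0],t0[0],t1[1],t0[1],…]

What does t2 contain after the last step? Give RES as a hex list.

RES = [0x03, 0x03, 0xdb, 0x3c, 0x3c, 0xf5, 0x8b, 0xdb]

  t0: 03 3c f5 db 8b 3b 48 e6
  t1: 03 db 3c 8b f5 3b db 48
  t2: 03 03 db 3c 3c f5 8b db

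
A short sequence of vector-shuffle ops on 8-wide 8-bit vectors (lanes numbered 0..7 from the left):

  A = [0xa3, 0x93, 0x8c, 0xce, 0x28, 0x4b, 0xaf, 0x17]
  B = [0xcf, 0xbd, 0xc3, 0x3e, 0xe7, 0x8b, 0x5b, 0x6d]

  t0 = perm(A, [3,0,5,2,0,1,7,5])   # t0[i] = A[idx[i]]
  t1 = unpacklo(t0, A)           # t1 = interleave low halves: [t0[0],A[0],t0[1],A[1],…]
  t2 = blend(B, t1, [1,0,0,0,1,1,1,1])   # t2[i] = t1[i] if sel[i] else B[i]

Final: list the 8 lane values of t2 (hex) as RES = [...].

  t0: ce a3 4b 8c a3 93 17 4b
  t1: ce a3 a3 93 4b 8c 8c ce
  t2: ce bd c3 3e 4b 8c 8c ce

RES = [ 0xce  0xbd  0xc3  0x3e  0x4b  0x8c  0x8c  0xce ]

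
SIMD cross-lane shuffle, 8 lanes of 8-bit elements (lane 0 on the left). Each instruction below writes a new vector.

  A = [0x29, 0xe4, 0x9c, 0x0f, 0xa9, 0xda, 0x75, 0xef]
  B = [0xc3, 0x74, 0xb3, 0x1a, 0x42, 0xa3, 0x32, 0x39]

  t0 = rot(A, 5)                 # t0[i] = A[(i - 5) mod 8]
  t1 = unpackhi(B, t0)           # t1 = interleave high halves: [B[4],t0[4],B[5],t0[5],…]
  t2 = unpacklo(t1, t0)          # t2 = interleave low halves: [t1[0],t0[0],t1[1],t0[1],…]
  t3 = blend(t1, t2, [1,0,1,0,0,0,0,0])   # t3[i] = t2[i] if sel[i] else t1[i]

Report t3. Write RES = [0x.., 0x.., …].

RES = [ 0x42  0xef  0xef  0x29  0x32  0xe4  0x39  0x9c ]

→ t0 |0f|a9|da|75|ef|29|e4|9c|
→ t1 |42|ef|a3|29|32|e4|39|9c|
→ t2 |42|0f|ef|a9|a3|da|29|75|
→ t3 |42|ef|ef|29|32|e4|39|9c|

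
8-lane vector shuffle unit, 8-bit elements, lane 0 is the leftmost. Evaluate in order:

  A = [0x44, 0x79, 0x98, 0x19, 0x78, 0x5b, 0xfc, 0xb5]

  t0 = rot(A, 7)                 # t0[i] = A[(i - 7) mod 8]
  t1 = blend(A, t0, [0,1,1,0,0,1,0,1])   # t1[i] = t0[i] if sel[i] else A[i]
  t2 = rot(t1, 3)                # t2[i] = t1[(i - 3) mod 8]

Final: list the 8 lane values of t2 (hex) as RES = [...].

  t0: 79 98 19 78 5b fc b5 44
  t1: 44 98 19 19 78 fc fc 44
  t2: fc fc 44 44 98 19 19 78

RES = [0xfc, 0xfc, 0x44, 0x44, 0x98, 0x19, 0x19, 0x78]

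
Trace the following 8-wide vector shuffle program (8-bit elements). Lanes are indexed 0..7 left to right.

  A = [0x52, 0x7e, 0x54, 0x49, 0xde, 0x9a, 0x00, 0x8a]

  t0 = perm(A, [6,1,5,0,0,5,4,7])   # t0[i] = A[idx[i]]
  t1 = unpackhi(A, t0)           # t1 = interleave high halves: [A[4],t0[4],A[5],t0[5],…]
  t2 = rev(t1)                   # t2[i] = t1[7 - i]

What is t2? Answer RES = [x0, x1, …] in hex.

RES = [0x8a, 0x8a, 0xde, 0x00, 0x9a, 0x9a, 0x52, 0xde]

→ t0 |00|7e|9a|52|52|9a|de|8a|
→ t1 |de|52|9a|9a|00|de|8a|8a|
→ t2 |8a|8a|de|00|9a|9a|52|de|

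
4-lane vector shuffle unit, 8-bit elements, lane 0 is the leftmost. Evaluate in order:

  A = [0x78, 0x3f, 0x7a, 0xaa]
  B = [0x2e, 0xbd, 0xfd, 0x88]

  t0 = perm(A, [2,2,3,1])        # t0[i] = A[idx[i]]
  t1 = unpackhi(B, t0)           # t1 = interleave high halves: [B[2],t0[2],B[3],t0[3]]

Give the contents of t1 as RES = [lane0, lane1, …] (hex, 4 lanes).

RES = [ 0xfd  0xaa  0x88  0x3f ]

→ t0 |7a|7a|aa|3f|
→ t1 |fd|aa|88|3f|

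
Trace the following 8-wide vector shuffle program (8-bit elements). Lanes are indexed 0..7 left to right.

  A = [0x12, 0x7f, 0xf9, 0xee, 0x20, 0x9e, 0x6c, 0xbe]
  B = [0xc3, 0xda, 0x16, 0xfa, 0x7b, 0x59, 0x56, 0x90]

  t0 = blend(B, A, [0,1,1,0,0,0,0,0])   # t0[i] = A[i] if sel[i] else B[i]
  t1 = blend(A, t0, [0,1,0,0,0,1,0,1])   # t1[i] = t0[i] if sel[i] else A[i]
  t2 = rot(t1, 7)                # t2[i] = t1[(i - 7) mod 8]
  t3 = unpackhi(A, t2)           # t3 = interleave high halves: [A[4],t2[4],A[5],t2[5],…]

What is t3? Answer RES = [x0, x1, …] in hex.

→ t0 |c3|7f|f9|fa|7b|59|56|90|
→ t1 |12|7f|f9|ee|20|59|6c|90|
→ t2 |7f|f9|ee|20|59|6c|90|12|
→ t3 |20|59|9e|6c|6c|90|be|12|

RES = [0x20, 0x59, 0x9e, 0x6c, 0x6c, 0x90, 0xbe, 0x12]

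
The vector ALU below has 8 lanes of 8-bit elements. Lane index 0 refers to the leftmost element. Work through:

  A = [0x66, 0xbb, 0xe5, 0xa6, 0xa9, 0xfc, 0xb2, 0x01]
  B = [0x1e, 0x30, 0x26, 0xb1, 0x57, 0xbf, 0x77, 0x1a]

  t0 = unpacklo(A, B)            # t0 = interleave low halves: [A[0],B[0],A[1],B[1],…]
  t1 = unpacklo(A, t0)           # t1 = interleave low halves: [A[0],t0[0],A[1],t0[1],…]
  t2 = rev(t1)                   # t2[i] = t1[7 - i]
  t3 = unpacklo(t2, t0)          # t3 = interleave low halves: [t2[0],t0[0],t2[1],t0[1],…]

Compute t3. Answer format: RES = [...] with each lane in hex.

RES = [ 0x30  0x66  0xa6  0x1e  0xbb  0xbb  0xe5  0x30 ]

t0 = [0x66, 0x1e, 0xbb, 0x30, 0xe5, 0x26, 0xa6, 0xb1]
t1 = [0x66, 0x66, 0xbb, 0x1e, 0xe5, 0xbb, 0xa6, 0x30]
t2 = [0x30, 0xa6, 0xbb, 0xe5, 0x1e, 0xbb, 0x66, 0x66]
t3 = [0x30, 0x66, 0xa6, 0x1e, 0xbb, 0xbb, 0xe5, 0x30]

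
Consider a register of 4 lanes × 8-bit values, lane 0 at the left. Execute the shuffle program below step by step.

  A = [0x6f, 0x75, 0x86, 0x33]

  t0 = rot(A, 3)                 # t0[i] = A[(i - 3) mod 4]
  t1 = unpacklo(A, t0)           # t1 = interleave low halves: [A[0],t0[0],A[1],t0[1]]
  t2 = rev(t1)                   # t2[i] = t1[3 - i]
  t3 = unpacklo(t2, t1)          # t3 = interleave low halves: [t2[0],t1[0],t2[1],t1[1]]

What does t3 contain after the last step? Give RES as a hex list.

  t0: 75 86 33 6f
  t1: 6f 75 75 86
  t2: 86 75 75 6f
  t3: 86 6f 75 75

RES = [ 0x86  0x6f  0x75  0x75 ]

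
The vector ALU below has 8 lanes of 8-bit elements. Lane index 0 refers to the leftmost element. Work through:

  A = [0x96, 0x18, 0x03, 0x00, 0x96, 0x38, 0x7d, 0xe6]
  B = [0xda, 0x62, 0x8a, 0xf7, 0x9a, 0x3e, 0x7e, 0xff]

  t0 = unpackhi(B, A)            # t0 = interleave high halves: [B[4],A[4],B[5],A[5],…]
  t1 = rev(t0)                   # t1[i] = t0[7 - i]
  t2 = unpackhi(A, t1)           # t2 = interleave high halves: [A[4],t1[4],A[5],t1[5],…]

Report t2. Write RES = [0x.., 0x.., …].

  t0: 9a 96 3e 38 7e 7d ff e6
  t1: e6 ff 7d 7e 38 3e 96 9a
  t2: 96 38 38 3e 7d 96 e6 9a

RES = [0x96, 0x38, 0x38, 0x3e, 0x7d, 0x96, 0xe6, 0x9a]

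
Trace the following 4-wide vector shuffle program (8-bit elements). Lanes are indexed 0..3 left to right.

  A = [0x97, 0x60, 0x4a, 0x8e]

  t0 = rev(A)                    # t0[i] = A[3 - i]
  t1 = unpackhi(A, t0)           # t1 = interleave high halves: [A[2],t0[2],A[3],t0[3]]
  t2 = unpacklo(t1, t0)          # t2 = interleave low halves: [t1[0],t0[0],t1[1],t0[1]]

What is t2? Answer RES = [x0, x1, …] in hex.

t0 = [0x8e, 0x4a, 0x60, 0x97]
t1 = [0x4a, 0x60, 0x8e, 0x97]
t2 = [0x4a, 0x8e, 0x60, 0x4a]

RES = [0x4a, 0x8e, 0x60, 0x4a]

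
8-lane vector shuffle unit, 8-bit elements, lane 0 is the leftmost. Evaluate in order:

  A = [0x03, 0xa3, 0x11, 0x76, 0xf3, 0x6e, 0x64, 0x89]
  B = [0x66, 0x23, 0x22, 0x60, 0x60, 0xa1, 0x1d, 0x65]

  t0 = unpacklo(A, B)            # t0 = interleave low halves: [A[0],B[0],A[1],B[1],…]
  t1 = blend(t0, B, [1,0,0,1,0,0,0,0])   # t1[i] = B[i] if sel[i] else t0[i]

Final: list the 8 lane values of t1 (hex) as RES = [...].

RES = [0x66, 0x66, 0xa3, 0x60, 0x11, 0x22, 0x76, 0x60]

  t0: 03 66 a3 23 11 22 76 60
  t1: 66 66 a3 60 11 22 76 60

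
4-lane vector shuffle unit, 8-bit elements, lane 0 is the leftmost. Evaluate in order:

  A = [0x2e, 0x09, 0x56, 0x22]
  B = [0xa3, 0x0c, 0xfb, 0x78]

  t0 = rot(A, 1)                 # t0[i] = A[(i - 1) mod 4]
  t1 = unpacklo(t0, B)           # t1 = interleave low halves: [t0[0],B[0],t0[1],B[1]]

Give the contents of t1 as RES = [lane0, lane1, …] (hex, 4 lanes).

t0 = [0x22, 0x2e, 0x09, 0x56]
t1 = [0x22, 0xa3, 0x2e, 0x0c]

RES = [0x22, 0xa3, 0x2e, 0x0c]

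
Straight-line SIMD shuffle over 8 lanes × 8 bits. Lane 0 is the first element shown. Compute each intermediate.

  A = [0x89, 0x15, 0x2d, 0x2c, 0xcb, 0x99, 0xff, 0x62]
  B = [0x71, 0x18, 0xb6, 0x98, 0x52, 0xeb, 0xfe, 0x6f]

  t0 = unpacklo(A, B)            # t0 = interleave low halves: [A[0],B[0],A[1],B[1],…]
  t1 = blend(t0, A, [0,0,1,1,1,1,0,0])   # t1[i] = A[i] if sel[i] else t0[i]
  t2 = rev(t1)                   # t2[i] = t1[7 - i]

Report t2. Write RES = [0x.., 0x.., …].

RES = [0x98, 0x2c, 0x99, 0xcb, 0x2c, 0x2d, 0x71, 0x89]

t0 = [0x89, 0x71, 0x15, 0x18, 0x2d, 0xb6, 0x2c, 0x98]
t1 = [0x89, 0x71, 0x2d, 0x2c, 0xcb, 0x99, 0x2c, 0x98]
t2 = [0x98, 0x2c, 0x99, 0xcb, 0x2c, 0x2d, 0x71, 0x89]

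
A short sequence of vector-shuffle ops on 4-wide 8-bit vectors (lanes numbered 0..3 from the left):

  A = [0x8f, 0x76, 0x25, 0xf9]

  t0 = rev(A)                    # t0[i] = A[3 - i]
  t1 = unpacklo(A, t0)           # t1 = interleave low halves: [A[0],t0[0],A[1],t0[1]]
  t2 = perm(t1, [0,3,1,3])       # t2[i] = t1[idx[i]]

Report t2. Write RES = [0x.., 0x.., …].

RES = [0x8f, 0x25, 0xf9, 0x25]

t0 = [0xf9, 0x25, 0x76, 0x8f]
t1 = [0x8f, 0xf9, 0x76, 0x25]
t2 = [0x8f, 0x25, 0xf9, 0x25]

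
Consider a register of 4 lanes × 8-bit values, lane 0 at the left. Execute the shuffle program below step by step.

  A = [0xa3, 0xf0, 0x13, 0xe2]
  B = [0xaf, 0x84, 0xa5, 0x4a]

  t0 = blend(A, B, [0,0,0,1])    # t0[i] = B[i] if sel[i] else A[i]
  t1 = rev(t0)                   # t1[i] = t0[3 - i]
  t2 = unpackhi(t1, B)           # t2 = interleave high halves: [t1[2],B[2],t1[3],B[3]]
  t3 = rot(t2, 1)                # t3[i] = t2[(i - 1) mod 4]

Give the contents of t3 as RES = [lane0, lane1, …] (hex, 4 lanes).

RES = [0x4a, 0xf0, 0xa5, 0xa3]

  t0: a3 f0 13 4a
  t1: 4a 13 f0 a3
  t2: f0 a5 a3 4a
  t3: 4a f0 a5 a3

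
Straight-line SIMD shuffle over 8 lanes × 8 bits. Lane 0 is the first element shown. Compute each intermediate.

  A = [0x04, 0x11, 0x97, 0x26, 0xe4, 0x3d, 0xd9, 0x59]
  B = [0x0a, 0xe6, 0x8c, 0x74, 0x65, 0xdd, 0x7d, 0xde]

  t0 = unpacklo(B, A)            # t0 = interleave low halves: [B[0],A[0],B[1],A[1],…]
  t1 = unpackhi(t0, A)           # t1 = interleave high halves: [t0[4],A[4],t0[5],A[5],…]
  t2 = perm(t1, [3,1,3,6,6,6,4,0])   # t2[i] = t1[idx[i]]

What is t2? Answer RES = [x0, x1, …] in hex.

RES = [0x3d, 0xe4, 0x3d, 0x26, 0x26, 0x26, 0x74, 0x8c]

t0 = [0x0a, 0x04, 0xe6, 0x11, 0x8c, 0x97, 0x74, 0x26]
t1 = [0x8c, 0xe4, 0x97, 0x3d, 0x74, 0xd9, 0x26, 0x59]
t2 = [0x3d, 0xe4, 0x3d, 0x26, 0x26, 0x26, 0x74, 0x8c]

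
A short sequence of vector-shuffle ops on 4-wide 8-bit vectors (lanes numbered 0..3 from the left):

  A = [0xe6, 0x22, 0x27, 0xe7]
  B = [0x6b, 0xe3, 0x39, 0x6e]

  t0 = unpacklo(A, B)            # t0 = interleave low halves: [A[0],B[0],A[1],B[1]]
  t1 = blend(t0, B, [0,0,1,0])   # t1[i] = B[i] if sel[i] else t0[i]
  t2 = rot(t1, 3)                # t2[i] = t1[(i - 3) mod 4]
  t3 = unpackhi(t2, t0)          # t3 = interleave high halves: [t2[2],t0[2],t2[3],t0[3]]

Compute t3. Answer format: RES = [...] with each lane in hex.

  t0: e6 6b 22 e3
  t1: e6 6b 39 e3
  t2: 6b 39 e3 e6
  t3: e3 22 e6 e3

RES = [ 0xe3  0x22  0xe6  0xe3 ]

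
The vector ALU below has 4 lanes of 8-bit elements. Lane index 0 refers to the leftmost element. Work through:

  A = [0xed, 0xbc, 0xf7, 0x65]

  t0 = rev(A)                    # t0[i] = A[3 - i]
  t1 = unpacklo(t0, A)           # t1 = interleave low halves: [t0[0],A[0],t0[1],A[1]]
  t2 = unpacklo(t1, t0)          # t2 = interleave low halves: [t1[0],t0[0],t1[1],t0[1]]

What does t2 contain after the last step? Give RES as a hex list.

RES = [0x65, 0x65, 0xed, 0xf7]

→ t0 |65|f7|bc|ed|
→ t1 |65|ed|f7|bc|
→ t2 |65|65|ed|f7|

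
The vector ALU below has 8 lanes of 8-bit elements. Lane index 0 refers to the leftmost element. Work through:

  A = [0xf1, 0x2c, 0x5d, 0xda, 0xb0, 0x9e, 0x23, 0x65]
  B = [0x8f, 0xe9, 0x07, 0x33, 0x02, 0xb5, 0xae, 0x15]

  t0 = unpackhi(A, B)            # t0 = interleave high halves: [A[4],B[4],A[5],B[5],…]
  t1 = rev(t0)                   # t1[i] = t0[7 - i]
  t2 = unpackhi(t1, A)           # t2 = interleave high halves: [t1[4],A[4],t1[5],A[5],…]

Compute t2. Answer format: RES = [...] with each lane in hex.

t0 = [0xb0, 0x02, 0x9e, 0xb5, 0x23, 0xae, 0x65, 0x15]
t1 = [0x15, 0x65, 0xae, 0x23, 0xb5, 0x9e, 0x02, 0xb0]
t2 = [0xb5, 0xb0, 0x9e, 0x9e, 0x02, 0x23, 0xb0, 0x65]

RES = [ 0xb5  0xb0  0x9e  0x9e  0x02  0x23  0xb0  0x65 ]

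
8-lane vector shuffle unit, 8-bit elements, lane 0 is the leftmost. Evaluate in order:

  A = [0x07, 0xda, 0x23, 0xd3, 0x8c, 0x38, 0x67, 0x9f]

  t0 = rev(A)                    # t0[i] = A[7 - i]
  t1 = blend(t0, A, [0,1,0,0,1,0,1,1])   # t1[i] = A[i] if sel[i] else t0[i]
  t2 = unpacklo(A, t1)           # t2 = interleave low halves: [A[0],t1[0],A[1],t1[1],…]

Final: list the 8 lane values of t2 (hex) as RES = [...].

  t0: 9f 67 38 8c d3 23 da 07
  t1: 9f da 38 8c 8c 23 67 9f
  t2: 07 9f da da 23 38 d3 8c

RES = [ 0x07  0x9f  0xda  0xda  0x23  0x38  0xd3  0x8c ]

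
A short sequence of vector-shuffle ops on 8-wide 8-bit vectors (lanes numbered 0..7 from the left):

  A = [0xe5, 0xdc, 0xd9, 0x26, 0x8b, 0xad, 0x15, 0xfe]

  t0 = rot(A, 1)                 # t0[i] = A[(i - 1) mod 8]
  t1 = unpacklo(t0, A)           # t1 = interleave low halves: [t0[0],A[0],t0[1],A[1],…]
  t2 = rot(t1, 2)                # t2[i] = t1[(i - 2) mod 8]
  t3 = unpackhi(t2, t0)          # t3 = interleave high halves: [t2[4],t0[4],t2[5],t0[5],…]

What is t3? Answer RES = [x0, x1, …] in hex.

RES = [ 0xe5  0x26  0xdc  0x8b  0xdc  0xad  0xd9  0x15 ]

→ t0 |fe|e5|dc|d9|26|8b|ad|15|
→ t1 |fe|e5|e5|dc|dc|d9|d9|26|
→ t2 |d9|26|fe|e5|e5|dc|dc|d9|
→ t3 |e5|26|dc|8b|dc|ad|d9|15|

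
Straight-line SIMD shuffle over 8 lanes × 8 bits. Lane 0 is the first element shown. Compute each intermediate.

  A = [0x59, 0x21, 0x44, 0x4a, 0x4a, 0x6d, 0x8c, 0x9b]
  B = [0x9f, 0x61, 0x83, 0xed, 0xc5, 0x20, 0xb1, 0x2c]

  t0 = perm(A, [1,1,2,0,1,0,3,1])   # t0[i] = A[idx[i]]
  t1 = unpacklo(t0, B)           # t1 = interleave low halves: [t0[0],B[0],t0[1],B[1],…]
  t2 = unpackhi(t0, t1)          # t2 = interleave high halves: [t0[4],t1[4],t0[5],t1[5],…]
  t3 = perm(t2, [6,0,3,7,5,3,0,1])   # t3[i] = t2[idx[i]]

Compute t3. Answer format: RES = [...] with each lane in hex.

t0 = [0x21, 0x21, 0x44, 0x59, 0x21, 0x59, 0x4a, 0x21]
t1 = [0x21, 0x9f, 0x21, 0x61, 0x44, 0x83, 0x59, 0xed]
t2 = [0x21, 0x44, 0x59, 0x83, 0x4a, 0x59, 0x21, 0xed]
t3 = [0x21, 0x21, 0x83, 0xed, 0x59, 0x83, 0x21, 0x44]

RES = [ 0x21  0x21  0x83  0xed  0x59  0x83  0x21  0x44 ]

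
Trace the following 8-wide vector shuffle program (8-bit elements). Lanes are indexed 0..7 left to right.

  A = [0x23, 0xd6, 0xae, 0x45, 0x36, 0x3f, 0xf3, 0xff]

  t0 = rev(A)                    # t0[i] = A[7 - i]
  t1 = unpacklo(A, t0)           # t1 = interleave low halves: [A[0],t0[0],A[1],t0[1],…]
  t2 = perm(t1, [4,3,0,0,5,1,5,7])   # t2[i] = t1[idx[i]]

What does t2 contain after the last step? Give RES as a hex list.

→ t0 |ff|f3|3f|36|45|ae|d6|23|
→ t1 |23|ff|d6|f3|ae|3f|45|36|
→ t2 |ae|f3|23|23|3f|ff|3f|36|

RES = [ 0xae  0xf3  0x23  0x23  0x3f  0xff  0x3f  0x36 ]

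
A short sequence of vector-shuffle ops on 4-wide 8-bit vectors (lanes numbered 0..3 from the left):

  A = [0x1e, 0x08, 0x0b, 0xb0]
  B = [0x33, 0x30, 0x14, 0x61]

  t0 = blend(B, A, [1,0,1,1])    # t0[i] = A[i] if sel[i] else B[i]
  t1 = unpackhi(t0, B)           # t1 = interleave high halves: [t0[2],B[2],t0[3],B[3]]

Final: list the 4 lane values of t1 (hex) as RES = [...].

RES = [ 0x0b  0x14  0xb0  0x61 ]

→ t0 |1e|30|0b|b0|
→ t1 |0b|14|b0|61|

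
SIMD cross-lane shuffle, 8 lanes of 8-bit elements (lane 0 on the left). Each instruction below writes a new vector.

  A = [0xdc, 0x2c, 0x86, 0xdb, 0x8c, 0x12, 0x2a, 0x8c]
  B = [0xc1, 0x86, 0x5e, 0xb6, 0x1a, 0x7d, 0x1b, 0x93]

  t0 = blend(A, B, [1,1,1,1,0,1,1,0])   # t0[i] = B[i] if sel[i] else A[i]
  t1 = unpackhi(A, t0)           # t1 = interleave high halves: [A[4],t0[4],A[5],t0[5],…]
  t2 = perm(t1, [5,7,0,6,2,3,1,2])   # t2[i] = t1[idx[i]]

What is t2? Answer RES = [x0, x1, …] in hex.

→ t0 |c1|86|5e|b6|8c|7d|1b|8c|
→ t1 |8c|8c|12|7d|2a|1b|8c|8c|
→ t2 |1b|8c|8c|8c|12|7d|8c|12|

RES = [ 0x1b  0x8c  0x8c  0x8c  0x12  0x7d  0x8c  0x12 ]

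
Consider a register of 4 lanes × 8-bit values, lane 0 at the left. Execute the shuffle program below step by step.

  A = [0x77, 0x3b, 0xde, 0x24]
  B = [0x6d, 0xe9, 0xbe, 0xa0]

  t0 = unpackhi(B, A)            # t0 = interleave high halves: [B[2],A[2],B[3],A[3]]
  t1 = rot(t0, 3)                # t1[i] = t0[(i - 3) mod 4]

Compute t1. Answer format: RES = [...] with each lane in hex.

RES = [0xde, 0xa0, 0x24, 0xbe]

  t0: be de a0 24
  t1: de a0 24 be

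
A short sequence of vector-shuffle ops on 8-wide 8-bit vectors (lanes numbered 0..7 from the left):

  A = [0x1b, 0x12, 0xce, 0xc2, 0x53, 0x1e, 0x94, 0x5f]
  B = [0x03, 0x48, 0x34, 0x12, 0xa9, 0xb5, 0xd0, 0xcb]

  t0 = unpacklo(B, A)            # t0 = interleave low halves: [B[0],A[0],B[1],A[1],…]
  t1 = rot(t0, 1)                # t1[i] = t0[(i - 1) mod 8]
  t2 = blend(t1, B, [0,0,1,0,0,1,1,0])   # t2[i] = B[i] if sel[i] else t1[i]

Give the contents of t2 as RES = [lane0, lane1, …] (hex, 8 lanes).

RES = [0xc2, 0x03, 0x34, 0x48, 0x12, 0xb5, 0xd0, 0x12]

→ t0 |03|1b|48|12|34|ce|12|c2|
→ t1 |c2|03|1b|48|12|34|ce|12|
→ t2 |c2|03|34|48|12|b5|d0|12|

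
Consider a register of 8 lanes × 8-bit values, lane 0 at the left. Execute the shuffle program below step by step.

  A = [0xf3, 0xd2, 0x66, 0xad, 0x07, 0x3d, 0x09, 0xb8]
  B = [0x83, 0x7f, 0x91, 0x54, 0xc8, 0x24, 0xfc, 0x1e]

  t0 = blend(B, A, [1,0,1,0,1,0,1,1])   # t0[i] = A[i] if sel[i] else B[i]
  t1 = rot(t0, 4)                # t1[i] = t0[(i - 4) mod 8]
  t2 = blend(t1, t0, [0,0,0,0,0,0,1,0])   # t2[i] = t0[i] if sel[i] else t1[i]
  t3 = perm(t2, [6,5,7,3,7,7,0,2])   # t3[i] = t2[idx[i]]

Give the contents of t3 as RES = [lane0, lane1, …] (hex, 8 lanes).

RES = [ 0x09  0x7f  0x54  0xb8  0x54  0x54  0x07  0x09 ]

→ t0 |f3|7f|66|54|07|24|09|b8|
→ t1 |07|24|09|b8|f3|7f|66|54|
→ t2 |07|24|09|b8|f3|7f|09|54|
→ t3 |09|7f|54|b8|54|54|07|09|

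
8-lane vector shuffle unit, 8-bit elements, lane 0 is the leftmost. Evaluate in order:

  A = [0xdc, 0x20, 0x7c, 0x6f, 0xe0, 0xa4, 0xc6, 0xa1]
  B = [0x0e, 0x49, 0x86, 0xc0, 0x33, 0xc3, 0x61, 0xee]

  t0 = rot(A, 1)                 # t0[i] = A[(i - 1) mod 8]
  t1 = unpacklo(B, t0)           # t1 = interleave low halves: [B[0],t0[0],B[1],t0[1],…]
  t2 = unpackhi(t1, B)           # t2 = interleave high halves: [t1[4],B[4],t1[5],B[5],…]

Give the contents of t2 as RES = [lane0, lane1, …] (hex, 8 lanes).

RES = [0x86, 0x33, 0x20, 0xc3, 0xc0, 0x61, 0x7c, 0xee]

→ t0 |a1|dc|20|7c|6f|e0|a4|c6|
→ t1 |0e|a1|49|dc|86|20|c0|7c|
→ t2 |86|33|20|c3|c0|61|7c|ee|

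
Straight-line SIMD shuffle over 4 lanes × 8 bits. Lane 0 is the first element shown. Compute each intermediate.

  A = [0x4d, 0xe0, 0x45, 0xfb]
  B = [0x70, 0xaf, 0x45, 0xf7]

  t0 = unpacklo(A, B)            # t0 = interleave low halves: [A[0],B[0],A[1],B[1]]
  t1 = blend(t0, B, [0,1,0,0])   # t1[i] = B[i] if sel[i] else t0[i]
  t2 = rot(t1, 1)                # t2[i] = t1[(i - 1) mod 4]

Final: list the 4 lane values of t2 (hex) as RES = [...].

RES = [ 0xaf  0x4d  0xaf  0xe0 ]

t0 = [0x4d, 0x70, 0xe0, 0xaf]
t1 = [0x4d, 0xaf, 0xe0, 0xaf]
t2 = [0xaf, 0x4d, 0xaf, 0xe0]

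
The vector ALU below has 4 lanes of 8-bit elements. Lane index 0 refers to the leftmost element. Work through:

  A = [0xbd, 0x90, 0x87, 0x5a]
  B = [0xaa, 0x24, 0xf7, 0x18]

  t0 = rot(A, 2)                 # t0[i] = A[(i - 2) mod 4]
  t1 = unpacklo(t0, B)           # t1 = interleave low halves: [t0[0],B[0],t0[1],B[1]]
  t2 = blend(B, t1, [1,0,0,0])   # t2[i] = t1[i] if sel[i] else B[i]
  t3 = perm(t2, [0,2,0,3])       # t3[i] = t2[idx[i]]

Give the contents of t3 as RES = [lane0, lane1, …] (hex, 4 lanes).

RES = [0x87, 0xf7, 0x87, 0x18]

  t0: 87 5a bd 90
  t1: 87 aa 5a 24
  t2: 87 24 f7 18
  t3: 87 f7 87 18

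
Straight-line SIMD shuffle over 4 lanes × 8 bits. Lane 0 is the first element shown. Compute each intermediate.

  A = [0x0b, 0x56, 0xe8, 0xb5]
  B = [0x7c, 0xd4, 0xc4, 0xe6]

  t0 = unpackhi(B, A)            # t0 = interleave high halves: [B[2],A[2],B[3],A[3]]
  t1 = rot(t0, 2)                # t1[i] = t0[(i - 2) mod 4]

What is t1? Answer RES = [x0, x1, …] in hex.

  t0: c4 e8 e6 b5
  t1: e6 b5 c4 e8

RES = [ 0xe6  0xb5  0xc4  0xe8 ]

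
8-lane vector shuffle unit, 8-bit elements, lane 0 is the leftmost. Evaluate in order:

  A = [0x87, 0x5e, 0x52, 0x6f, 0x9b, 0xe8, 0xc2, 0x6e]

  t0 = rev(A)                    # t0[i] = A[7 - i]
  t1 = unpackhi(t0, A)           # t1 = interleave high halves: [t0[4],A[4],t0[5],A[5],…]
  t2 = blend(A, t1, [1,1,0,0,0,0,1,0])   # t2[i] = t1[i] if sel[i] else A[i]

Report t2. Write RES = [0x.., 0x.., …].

→ t0 |6e|c2|e8|9b|6f|52|5e|87|
→ t1 |6f|9b|52|e8|5e|c2|87|6e|
→ t2 |6f|9b|52|6f|9b|e8|87|6e|

RES = [ 0x6f  0x9b  0x52  0x6f  0x9b  0xe8  0x87  0x6e ]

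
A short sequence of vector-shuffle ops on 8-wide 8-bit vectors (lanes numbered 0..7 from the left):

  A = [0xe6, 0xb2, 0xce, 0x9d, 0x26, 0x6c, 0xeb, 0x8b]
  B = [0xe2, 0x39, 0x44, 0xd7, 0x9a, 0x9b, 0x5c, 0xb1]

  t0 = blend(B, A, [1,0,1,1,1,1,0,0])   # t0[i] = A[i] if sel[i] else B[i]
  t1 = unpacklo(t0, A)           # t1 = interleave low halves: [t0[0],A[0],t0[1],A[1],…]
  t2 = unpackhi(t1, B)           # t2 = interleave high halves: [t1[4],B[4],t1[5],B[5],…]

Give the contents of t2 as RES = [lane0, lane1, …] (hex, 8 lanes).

t0 = [0xe6, 0x39, 0xce, 0x9d, 0x26, 0x6c, 0x5c, 0xb1]
t1 = [0xe6, 0xe6, 0x39, 0xb2, 0xce, 0xce, 0x9d, 0x9d]
t2 = [0xce, 0x9a, 0xce, 0x9b, 0x9d, 0x5c, 0x9d, 0xb1]

RES = [ 0xce  0x9a  0xce  0x9b  0x9d  0x5c  0x9d  0xb1 ]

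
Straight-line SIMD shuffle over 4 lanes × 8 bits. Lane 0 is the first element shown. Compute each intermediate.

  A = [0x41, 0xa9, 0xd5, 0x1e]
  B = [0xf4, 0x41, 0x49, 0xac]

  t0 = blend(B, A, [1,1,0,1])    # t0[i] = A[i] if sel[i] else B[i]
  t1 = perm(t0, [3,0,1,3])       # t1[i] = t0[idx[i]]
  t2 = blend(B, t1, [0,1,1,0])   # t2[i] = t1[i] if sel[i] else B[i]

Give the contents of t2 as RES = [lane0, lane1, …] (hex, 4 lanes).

RES = [ 0xf4  0x41  0xa9  0xac ]

  t0: 41 a9 49 1e
  t1: 1e 41 a9 1e
  t2: f4 41 a9 ac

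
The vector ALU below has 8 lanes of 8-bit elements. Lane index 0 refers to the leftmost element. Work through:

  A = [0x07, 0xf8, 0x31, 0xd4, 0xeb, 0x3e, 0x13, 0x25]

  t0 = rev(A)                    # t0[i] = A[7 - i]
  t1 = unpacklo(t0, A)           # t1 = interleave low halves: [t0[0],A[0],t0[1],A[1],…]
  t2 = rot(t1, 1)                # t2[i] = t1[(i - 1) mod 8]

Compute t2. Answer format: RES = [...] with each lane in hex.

RES = [0xd4, 0x25, 0x07, 0x13, 0xf8, 0x3e, 0x31, 0xeb]

→ t0 |25|13|3e|eb|d4|31|f8|07|
→ t1 |25|07|13|f8|3e|31|eb|d4|
→ t2 |d4|25|07|13|f8|3e|31|eb|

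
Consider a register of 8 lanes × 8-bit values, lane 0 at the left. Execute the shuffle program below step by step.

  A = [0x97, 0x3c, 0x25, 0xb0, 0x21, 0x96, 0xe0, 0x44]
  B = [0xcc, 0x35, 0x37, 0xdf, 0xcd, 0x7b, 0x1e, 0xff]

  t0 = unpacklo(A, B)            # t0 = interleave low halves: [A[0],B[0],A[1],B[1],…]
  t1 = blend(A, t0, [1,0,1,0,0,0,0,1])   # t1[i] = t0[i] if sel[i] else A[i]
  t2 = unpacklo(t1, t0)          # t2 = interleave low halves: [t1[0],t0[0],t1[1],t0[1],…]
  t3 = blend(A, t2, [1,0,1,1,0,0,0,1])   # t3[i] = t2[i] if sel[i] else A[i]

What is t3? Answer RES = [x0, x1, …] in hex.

RES = [0x97, 0x3c, 0x3c, 0xcc, 0x21, 0x96, 0xe0, 0x35]

  t0: 97 cc 3c 35 25 37 b0 df
  t1: 97 3c 3c b0 21 96 e0 df
  t2: 97 97 3c cc 3c 3c b0 35
  t3: 97 3c 3c cc 21 96 e0 35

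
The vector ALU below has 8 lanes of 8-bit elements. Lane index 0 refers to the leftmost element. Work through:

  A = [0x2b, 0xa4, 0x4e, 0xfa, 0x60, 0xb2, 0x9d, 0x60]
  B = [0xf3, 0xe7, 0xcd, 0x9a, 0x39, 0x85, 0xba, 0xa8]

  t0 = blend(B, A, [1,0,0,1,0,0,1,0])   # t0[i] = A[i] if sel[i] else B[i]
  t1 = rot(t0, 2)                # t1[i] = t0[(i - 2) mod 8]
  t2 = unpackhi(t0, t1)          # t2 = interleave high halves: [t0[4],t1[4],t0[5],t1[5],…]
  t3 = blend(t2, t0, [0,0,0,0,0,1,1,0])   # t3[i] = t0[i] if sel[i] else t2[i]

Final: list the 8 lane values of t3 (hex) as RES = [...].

t0 = [0x2b, 0xe7, 0xcd, 0xfa, 0x39, 0x85, 0x9d, 0xa8]
t1 = [0x9d, 0xa8, 0x2b, 0xe7, 0xcd, 0xfa, 0x39, 0x85]
t2 = [0x39, 0xcd, 0x85, 0xfa, 0x9d, 0x39, 0xa8, 0x85]
t3 = [0x39, 0xcd, 0x85, 0xfa, 0x9d, 0x85, 0x9d, 0x85]

RES = [ 0x39  0xcd  0x85  0xfa  0x9d  0x85  0x9d  0x85 ]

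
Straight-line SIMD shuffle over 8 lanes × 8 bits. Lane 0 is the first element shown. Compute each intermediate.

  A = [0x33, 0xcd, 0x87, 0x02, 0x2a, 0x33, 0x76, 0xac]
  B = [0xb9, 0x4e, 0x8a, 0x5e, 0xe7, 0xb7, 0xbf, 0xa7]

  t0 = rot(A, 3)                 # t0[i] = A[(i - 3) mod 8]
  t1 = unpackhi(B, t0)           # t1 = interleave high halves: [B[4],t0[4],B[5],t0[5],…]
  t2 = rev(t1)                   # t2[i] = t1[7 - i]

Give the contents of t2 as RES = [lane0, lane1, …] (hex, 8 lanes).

RES = [0x2a, 0xa7, 0x02, 0xbf, 0x87, 0xb7, 0xcd, 0xe7]

t0 = [0x33, 0x76, 0xac, 0x33, 0xcd, 0x87, 0x02, 0x2a]
t1 = [0xe7, 0xcd, 0xb7, 0x87, 0xbf, 0x02, 0xa7, 0x2a]
t2 = [0x2a, 0xa7, 0x02, 0xbf, 0x87, 0xb7, 0xcd, 0xe7]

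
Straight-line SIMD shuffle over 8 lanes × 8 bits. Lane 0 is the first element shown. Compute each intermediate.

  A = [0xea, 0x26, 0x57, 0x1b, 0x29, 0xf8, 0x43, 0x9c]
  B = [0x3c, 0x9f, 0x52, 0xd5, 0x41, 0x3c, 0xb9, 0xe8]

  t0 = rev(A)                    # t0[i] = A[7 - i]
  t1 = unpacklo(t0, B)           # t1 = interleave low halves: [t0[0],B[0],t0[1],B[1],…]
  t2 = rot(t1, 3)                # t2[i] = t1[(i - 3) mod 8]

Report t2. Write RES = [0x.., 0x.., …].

→ t0 |9c|43|f8|29|1b|57|26|ea|
→ t1 |9c|3c|43|9f|f8|52|29|d5|
→ t2 |52|29|d5|9c|3c|43|9f|f8|

RES = [ 0x52  0x29  0xd5  0x9c  0x3c  0x43  0x9f  0xf8 ]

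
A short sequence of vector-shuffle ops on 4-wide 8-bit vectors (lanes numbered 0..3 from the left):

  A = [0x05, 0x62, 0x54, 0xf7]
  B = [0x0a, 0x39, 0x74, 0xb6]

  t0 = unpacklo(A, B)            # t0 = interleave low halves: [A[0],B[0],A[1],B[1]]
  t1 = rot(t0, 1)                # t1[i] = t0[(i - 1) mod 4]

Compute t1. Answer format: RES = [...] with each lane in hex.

  t0: 05 0a 62 39
  t1: 39 05 0a 62

RES = [ 0x39  0x05  0x0a  0x62 ]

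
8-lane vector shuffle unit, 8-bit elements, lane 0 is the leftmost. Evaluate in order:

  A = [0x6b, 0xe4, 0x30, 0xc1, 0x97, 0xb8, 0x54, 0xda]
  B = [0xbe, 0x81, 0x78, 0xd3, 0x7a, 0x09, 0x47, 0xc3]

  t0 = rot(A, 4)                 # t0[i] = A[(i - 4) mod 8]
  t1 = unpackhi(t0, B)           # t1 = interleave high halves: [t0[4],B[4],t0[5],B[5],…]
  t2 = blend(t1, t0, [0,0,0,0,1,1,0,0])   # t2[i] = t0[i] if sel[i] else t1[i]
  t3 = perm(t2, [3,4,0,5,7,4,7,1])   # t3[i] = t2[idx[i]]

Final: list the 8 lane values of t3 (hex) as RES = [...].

RES = [0x09, 0x6b, 0x6b, 0xe4, 0xc3, 0x6b, 0xc3, 0x7a]

  t0: 97 b8 54 da 6b e4 30 c1
  t1: 6b 7a e4 09 30 47 c1 c3
  t2: 6b 7a e4 09 6b e4 c1 c3
  t3: 09 6b 6b e4 c3 6b c3 7a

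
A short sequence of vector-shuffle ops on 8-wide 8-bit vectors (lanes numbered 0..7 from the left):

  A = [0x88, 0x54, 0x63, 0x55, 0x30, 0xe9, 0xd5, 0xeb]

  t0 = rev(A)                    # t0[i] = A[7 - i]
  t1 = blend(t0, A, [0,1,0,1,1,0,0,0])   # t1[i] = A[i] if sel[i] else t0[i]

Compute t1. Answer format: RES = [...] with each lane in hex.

→ t0 |eb|d5|e9|30|55|63|54|88|
→ t1 |eb|54|e9|55|30|63|54|88|

RES = [ 0xeb  0x54  0xe9  0x55  0x30  0x63  0x54  0x88 ]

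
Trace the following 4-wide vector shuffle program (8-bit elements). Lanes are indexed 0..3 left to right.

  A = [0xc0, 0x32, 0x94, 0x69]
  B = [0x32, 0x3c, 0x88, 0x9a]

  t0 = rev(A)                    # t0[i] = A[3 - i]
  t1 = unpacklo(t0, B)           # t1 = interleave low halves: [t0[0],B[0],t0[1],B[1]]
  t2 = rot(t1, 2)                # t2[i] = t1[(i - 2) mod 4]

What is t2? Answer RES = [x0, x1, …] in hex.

RES = [ 0x94  0x3c  0x69  0x32 ]

  t0: 69 94 32 c0
  t1: 69 32 94 3c
  t2: 94 3c 69 32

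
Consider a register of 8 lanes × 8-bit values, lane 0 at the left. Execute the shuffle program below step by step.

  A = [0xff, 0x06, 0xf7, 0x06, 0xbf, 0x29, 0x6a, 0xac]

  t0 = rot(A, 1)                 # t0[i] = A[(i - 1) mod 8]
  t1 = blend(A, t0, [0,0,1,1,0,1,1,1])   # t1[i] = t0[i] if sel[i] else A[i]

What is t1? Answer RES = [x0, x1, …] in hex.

RES = [0xff, 0x06, 0x06, 0xf7, 0xbf, 0xbf, 0x29, 0x6a]

  t0: ac ff 06 f7 06 bf 29 6a
  t1: ff 06 06 f7 bf bf 29 6a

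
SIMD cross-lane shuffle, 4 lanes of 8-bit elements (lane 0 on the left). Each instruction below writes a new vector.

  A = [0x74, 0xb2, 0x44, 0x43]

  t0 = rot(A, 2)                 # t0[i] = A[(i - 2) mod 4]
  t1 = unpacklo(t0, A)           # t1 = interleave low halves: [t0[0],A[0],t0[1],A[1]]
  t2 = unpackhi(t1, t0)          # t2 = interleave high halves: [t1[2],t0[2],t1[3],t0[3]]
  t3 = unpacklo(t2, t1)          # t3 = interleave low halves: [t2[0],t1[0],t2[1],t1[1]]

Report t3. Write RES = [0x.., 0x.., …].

RES = [0x43, 0x44, 0x74, 0x74]

t0 = [0x44, 0x43, 0x74, 0xb2]
t1 = [0x44, 0x74, 0x43, 0xb2]
t2 = [0x43, 0x74, 0xb2, 0xb2]
t3 = [0x43, 0x44, 0x74, 0x74]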